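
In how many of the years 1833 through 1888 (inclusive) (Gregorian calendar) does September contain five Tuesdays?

16

September has 30 days; it has five Tuesdays when Tuesday falls among the first (month-length − 28) days — i.e. when September 1 is one of Tuesday/Monday.
September 1 by year: 1833:Sun 1834:Mon✓ 1835:Tue✓ 1836:Thu 1837:Fri 1838:Sat 1839:Sun 1840:Tue✓ 1841:Wed 1842:Thu 1843:Fri 1844:Sun 1845:Mon✓ 1846:Tue✓ 1847:Wed …(26 more)… 1874:Tue✓ 1875:Wed 1876:Fri 1877:Sat 1878:Sun 1879:Mon✓ 1880:Wed 1881:Thu 1882:Fri 1883:Sat 1884:Mon✓ 1885:Tue✓ 1886:Wed 1887:Thu 1888:Sat
Years with five Tuesdays: 1834, 1835, 1840, 1845, 1846, 1851, 1856, 1857, 1862, 1863, 1868, 1873, 1874, 1879, 1884, 1885 → 16.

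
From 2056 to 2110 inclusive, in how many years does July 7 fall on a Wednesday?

Track July 7's weekday year by year (advancing +1, or +2 across a Feb 29):
  2056: Fri  2057: Sat (+1)  2058: Sun (+1)  2059: Mon (+1)  2060: Wed (+2) ✓
  2061: Thu (+1)  2062: Fri (+1)  2063: Sat (+1)  2064: Mon (+2)  2065: Tue (+1)
  2066: Wed (+1) ✓  2067: Thu (+1)  2068: Sat (+2)  2069: Sun (+1)  … (27 more years) …
  2097: Sun (+1)  2098: Mon (+1)  2099: Tue (+1)  2100: Wed (+1) ✓  2101: Thu (+1)
  2102: Fri (+1)  2103: Sat (+1)  2104: Mon (+2)  2105: Tue (+1)  2106: Wed (+1) ✓
  2107: Thu (+1)  2108: Sat (+2)  2109: Sun (+1)  2110: Mon (+1)
Wednesday years: 2060, 2066, 2077, 2083, 2088, 2094, 2100, 2106 — 8 in total.

8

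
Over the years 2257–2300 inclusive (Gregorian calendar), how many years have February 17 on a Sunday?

6

Track February 17's weekday year by year (advancing +1, or +2 across a Feb 29):
  2257: Tue  2258: Wed (+1)  2259: Thu (+1)  2260: Fri (+1)  2261: Sun (+2) ✓
  2262: Mon (+1)  2263: Tue (+1)  2264: Wed (+1)  2265: Fri (+2)  2266: Sat (+1)
  2267: Sun (+1) ✓  2268: Mon (+1)  2269: Wed (+2)  2270: Thu (+1)  … (16 more years) …
  2287: Thu (+1)  2288: Fri (+1)  2289: Sun (+2) ✓  2290: Mon (+1)  2291: Tue (+1)
  2292: Wed (+1)  2293: Fri (+2)  2294: Sat (+1)  2295: Sun (+1) ✓  2296: Mon (+1)
  2297: Wed (+2)  2298: Thu (+1)  2299: Fri (+1)  2300: Sat (+1)
Sunday years: 2261, 2267, 2278, 2284, 2289, 2295 — 6 in total.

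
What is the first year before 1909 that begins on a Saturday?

Jan 1 advances by 2 weekdays after a leap year and by 1 after a common year.
1909: Jan 1 is Friday.
1908: Wednesday (leap)
1907: Tuesday
1906: Monday
1905: Sunday
1904: Friday (leap)
1903: Thursday
1902: Wednesday
1901: Tuesday
1900: Monday
1899: Sunday
1898: Saturday
1898 begins on a Saturday

1898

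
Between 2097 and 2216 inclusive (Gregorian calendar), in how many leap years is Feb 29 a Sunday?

3

Leap years in 2097–2216: 28 of them.
Feb 29 weekday advances by 5 (mod 7) from one leap year to the next four years later (or differs when a century non-leap intervenes).
Leap-day weekdays: 2104:Fri 2108:Wed 2112:Mon 2116:Sat 2120:Thu 2124:Tue 2128:Sun✓ 2132:Fri 2136:Wed 2140:Mon 2144:Sat 2148:Thu 2152:Tue 2156:Sun✓ 2160:Fri 2164:Wed 2168:Mon 2172:Sat 2176:Thu 2180:Tue 2184:Sun✓ 2188:Fri 2192:Wed 2196:Mon 2204:Wed 2208:Mon 2212:Sat 2216:Thu
Sunday: 2128, 2156, 2184 → 3.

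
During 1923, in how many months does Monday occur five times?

A month of length L has five Mondays iff its first Monday is on day ≤ L−28 (so day 1–3 in a 31-day month, 1–2 in a 30-day month, day 1 in a leap February).
Checking each month of 1923: Jan starts Mon (31d) ✓; Feb starts Thu (28d); Mar starts Thu (31d); Apr starts Sun (30d) ✓; May starts Tue (31d); Jun starts Fri (30d); Jul starts Sun (31d) ✓; Aug starts Wed (31d); Sep starts Sat (30d); Oct starts Mon (31d) ✓; Nov starts Thu (30d); Dec starts Sat (31d) ✓.
Five-Monday months: January, April, July, October, December → 5.

5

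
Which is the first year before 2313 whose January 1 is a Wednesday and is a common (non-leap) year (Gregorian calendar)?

Jan 1 advances by 2 weekdays after a leap year and by 1 after a common year.
2313: Jan 1 is Wednesday.
2312: Monday (leap)
2311: Sunday
2310: Saturday
2309: Friday
2308: Wednesday (leap)
2307: Tuesday
2306: Monday
2305: Sunday
2304: Friday (leap)
2303: Thursday
2302: Wednesday
2302 begins on a Wednesday and is a common year.

2302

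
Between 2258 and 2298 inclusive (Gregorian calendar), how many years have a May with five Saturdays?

May has 31 days; it has five Saturdays when Saturday falls among the first (month-length − 28) days — i.e. when May 1 is one of Saturday/Friday/Thursday.
May 1 by year: 2258:Sat✓ 2259:Sun 2260:Tue 2261:Wed 2262:Thu✓ 2263:Fri✓ 2264:Sun 2265:Mon 2266:Tue 2267:Wed 2268:Fri✓ 2269:Sat✓ 2270:Sun 2271:Mon 2272:Wed …(11 more)… 2284:Thu✓ 2285:Fri✓ 2286:Sat✓ 2287:Sun 2288:Tue 2289:Wed 2290:Thu✓ 2291:Fri✓ 2292:Sun 2293:Mon 2294:Tue 2295:Wed 2296:Fri✓ 2297:Sat✓ 2298:Sun
Years with five Saturdays: 2258, 2262, 2263, 2268, 2269, 2273, 2274, 2275, 2279, 2280, 2284, 2285, 2286, 2290, 2291, 2296, 2297 → 17.

17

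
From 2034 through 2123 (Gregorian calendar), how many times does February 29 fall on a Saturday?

3

Leap years in 2034–2123: 21 of them.
Feb 29 weekday advances by 5 (mod 7) from one leap year to the next four years later (or differs when a century non-leap intervenes).
Leap-day weekdays: 2036:Fri 2040:Wed 2044:Mon 2048:Sat✓ 2052:Thu 2056:Tue 2060:Sun 2064:Fri 2068:Wed 2072:Mon 2076:Sat✓ 2080:Thu 2084:Tue 2088:Sun 2092:Fri 2096:Wed 2104:Fri 2108:Wed 2112:Mon 2116:Sat✓ 2120:Thu
Saturday: 2048, 2076, 2116 → 3.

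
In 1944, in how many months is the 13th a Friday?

Check the 13th of each month of 1944: Jan 13: Thu, Feb 13: Sun, Mar 13: Mon, Apr 13: Thu, May 13: Sat, Jun 13: Tue, Jul 13: Thu, Aug 13: Sun, Sep 13: Wed, Oct 13: Fri, Nov 13: Mon, Dec 13: Wed.
Friday occurs in October — 1 month.

1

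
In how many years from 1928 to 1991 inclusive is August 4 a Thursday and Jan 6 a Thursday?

6

Check each year's weekday for August 4 and Jan 6:
  1928: Sat/Fri  1929: Sun/Sun  1930: Mon/Mon  1931: Tue/Tue  1932: Thu/Wed  1933: Fri/Fri  1934: Sat/Sat  1935: Sun/Sun  1936: Tue/Mon  1937: Wed/Wed  1938: Thu/Thu ✓  1939: Fri/Fri  1940: Sun/Sat  1941: Mon/Mon  …(36 more)…  1978: Fri/Fri  1979: Sat/Sat  1980: Mon/Sun  1981: Tue/Tue  1982: Wed/Wed  1983: Thu/Thu ✓  1984: Sat/Fri  1985: Sun/Sun  1986: Mon/Mon  1987: Tue/Tue  1988: Thu/Wed  1989: Fri/Fri  1990: Sat/Sat  1991: Sun/Sun
Both conditions hold in: 1938, 1949, 1955, 1966, 1977, 1983 — 6.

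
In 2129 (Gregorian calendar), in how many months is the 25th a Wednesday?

1

Check the 25th of each month of 2129: Jan 25: Tue, Feb 25: Fri, Mar 25: Fri, Apr 25: Mon, May 25: Wed, Jun 25: Sat, Jul 25: Mon, Aug 25: Thu, Sep 25: Sun, Oct 25: Tue, Nov 25: Fri, Dec 25: Sun.
Wednesday occurs in May — 1 month.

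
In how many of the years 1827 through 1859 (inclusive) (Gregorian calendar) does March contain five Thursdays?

March has 31 days; it has five Thursdays when Thursday falls among the first (month-length − 28) days — i.e. when March 1 is one of Thursday/Wednesday/Tuesday.
March 1 by year: 1827:Thu✓ 1828:Sat 1829:Sun 1830:Mon 1831:Tue✓ 1832:Thu✓ 1833:Fri 1834:Sat 1835:Sun 1836:Tue✓ 1837:Wed✓ 1838:Thu✓ 1839:Fri 1840:Sun 1841:Mon …(3 more)… 1845:Sat 1846:Sun 1847:Mon 1848:Wed✓ 1849:Thu✓ 1850:Fri 1851:Sat 1852:Mon 1853:Tue✓ 1854:Wed✓ 1855:Thu✓ 1856:Sat 1857:Sun 1858:Mon 1859:Tue✓
Years with five Thursdays: 1827, 1831, 1832, 1836, 1837, 1838, 1842, 1843, 1848, 1849, 1853, 1854, 1855, 1859 → 14.

14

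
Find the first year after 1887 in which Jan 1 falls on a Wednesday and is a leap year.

Jan 1 advances by 2 weekdays after a leap year and by 1 after a common year.
1887: Jan 1 is Saturday.
1888: Sunday (leap)
1889: Tuesday
1890: Wednesday
1891: Thursday
1892: Friday (leap)
1893: Sunday
1894: Monday
1895: Tuesday
1896: Wednesday (leap)
1896 begins on a Wednesday and is a leap year.

1896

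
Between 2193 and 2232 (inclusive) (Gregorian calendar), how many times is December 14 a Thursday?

Track December 14's weekday year by year (advancing +1, or +2 across a Feb 29):
  2193: Sat  2194: Sun (+1)  2195: Mon (+1)  2196: Wed (+2)  2197: Thu (+1) ✓
  2198: Fri (+1)  2199: Sat (+1)  2200: Sun (+1)  2201: Mon (+1)  2202: Tue (+1)
  2203: Wed (+1)  2204: Fri (+2)  2205: Sat (+1)  2206: Sun (+1)  … (12 more years) …
  2219: Tue (+1)  2220: Thu (+2) ✓  2221: Fri (+1)  2222: Sat (+1)  2223: Sun (+1)
  2224: Tue (+2)  2225: Wed (+1)  2226: Thu (+1) ✓  2227: Fri (+1)  2228: Sun (+2)
  2229: Mon (+1)  2230: Tue (+1)  2231: Wed (+1)  2232: Fri (+2)
Thursday years: 2197, 2209, 2215, 2220, 2226 — 5 in total.

5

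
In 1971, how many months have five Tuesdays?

4

A month of length L has five Tuesdays iff its first Tuesday is on day ≤ L−28 (so day 1–3 in a 31-day month, 1–2 in a 30-day month, day 1 in a leap February).
Checking each month of 1971: Jan starts Fri (31d); Feb starts Mon (28d); Mar starts Mon (31d) ✓; Apr starts Thu (30d); May starts Sat (31d); Jun starts Tue (30d) ✓; Jul starts Thu (31d); Aug starts Sun (31d) ✓; Sep starts Wed (30d); Oct starts Fri (31d); Nov starts Mon (30d) ✓; Dec starts Wed (31d).
Five-Tuesday months: March, June, August, November → 4.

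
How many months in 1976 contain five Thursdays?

5

A month of length L has five Thursdays iff its first Thursday is on day ≤ L−28 (so day 1–3 in a 31-day month, 1–2 in a 30-day month, day 1 in a leap February).
Checking each month of 1976: Jan starts Thu (31d) ✓; Feb starts Sun (29d); Mar starts Mon (31d); Apr starts Thu (30d) ✓; May starts Sat (31d); Jun starts Tue (30d); Jul starts Thu (31d) ✓; Aug starts Sun (31d); Sep starts Wed (30d) ✓; Oct starts Fri (31d); Nov starts Mon (30d); Dec starts Wed (31d) ✓.
Five-Thursday months: January, April, July, September, December → 5.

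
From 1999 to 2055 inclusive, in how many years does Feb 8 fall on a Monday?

9

Track Feb 8's weekday year by year (advancing +1, or +2 across a Feb 29):
  1999: Mon ✓  2000: Tue (+1)  2001: Thu (+2)  2002: Fri (+1)  2003: Sat (+1)
  2004: Sun (+1)  2005: Tue (+2)  2006: Wed (+1)  2007: Thu (+1)  2008: Fri (+1)
  2009: Sun (+2)  2010: Mon (+1) ✓  2011: Tue (+1)  2012: Wed (+1)  … (29 more years) …
  2042: Sat (+1)  2043: Sun (+1)  2044: Mon (+1) ✓  2045: Wed (+2)  2046: Thu (+1)
  2047: Fri (+1)  2048: Sat (+1)  2049: Mon (+2) ✓  2050: Tue (+1)  2051: Wed (+1)
  2052: Thu (+1)  2053: Sat (+2)  2054: Sun (+1)  2055: Mon (+1) ✓
Monday years: 1999, 2010, 2016, 2021, 2027, 2038, 2044, 2049, 2055 — 9 in total.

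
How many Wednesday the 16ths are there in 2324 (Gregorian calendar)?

Check the 16th of each month of 2324: Jan 16: Wed, Feb 16: Sat, Mar 16: Sun, Apr 16: Wed, May 16: Fri, Jun 16: Mon, Jul 16: Wed, Aug 16: Sat, Sep 16: Tue, Oct 16: Thu, Nov 16: Sun, Dec 16: Tue.
Wednesday occurs in January, April, July — 3 months.

3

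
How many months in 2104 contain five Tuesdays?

5

A month of length L has five Tuesdays iff its first Tuesday is on day ≤ L−28 (so day 1–3 in a 31-day month, 1–2 in a 30-day month, day 1 in a leap February).
Checking each month of 2104: Jan starts Tue (31d) ✓; Feb starts Fri (29d); Mar starts Sat (31d); Apr starts Tue (30d) ✓; May starts Thu (31d); Jun starts Sun (30d); Jul starts Tue (31d) ✓; Aug starts Fri (31d); Sep starts Mon (30d) ✓; Oct starts Wed (31d); Nov starts Sat (30d); Dec starts Mon (31d) ✓.
Five-Tuesday months: January, April, July, September, December → 5.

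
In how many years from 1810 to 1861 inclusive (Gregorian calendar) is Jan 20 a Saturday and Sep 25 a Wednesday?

2

Check each year's weekday for Jan 20 and Sep 25:
  1810: Sat/Tue  1811: Sun/Wed  1812: Mon/Fri  1813: Wed/Sat  1814: Thu/Sun  1815: Fri/Mon  1816: Sat/Wed ✓  1817: Mon/Thu  1818: Tue/Fri  1819: Wed/Sat  1820: Thu/Mon  1821: Sat/Tue  1822: Sun/Wed  1823: Mon/Thu  …(24 more)…  1848: Thu/Mon  1849: Sat/Tue  1850: Sun/Wed  1851: Mon/Thu  1852: Tue/Sat  1853: Thu/Sun  1854: Fri/Mon  1855: Sat/Tue  1856: Sun/Thu  1857: Tue/Fri  1858: Wed/Sat  1859: Thu/Sun  1860: Fri/Tue  1861: Sun/Wed
Both conditions hold in: 1816, 1844 — 2.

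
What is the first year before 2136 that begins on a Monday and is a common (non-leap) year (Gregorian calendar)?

Jan 1 advances by 2 weekdays after a leap year and by 1 after a common year.
2136: Jan 1 is Sunday (leap).
2135: Saturday
2134: Friday
2133: Thursday
2132: Tuesday (leap)
2131: Monday
2131 begins on a Monday and is a common year.

2131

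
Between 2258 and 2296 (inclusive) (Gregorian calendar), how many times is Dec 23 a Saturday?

Track Dec 23's weekday year by year (advancing +1, or +2 across a Feb 29):
  2258: Thu  2259: Fri (+1)  2260: Sun (+2)  2261: Mon (+1)  2262: Tue (+1)
  2263: Wed (+1)  2264: Fri (+2)  2265: Sat (+1) ✓  2266: Sun (+1)  2267: Mon (+1)
  2268: Wed (+2)  2269: Thu (+1)  2270: Fri (+1)  2271: Sat (+1) ✓  … (11 more years) …
  2283: Sun (+1)  2284: Tue (+2)  2285: Wed (+1)  2286: Thu (+1)  2287: Fri (+1)
  2288: Sun (+2)  2289: Mon (+1)  2290: Tue (+1)  2291: Wed (+1)  2292: Fri (+2)
  2293: Sat (+1) ✓  2294: Sun (+1)  2295: Mon (+1)  2296: Wed (+2)
Saturday years: 2265, 2271, 2276, 2282, 2293 — 5 in total.

5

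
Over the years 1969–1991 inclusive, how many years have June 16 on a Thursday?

Track June 16's weekday year by year (advancing +1, or +2 across a Feb 29):
  1969: Mon  1970: Tue (+1)  1971: Wed (+1)  1972: Fri (+2)  1973: Sat (+1)
  1974: Sun (+1)  1975: Mon (+1)  1976: Wed (+2)  1977: Thu (+1) ✓  1978: Fri (+1)
  1979: Sat (+1)  1980: Mon (+2)  1981: Tue (+1)  1982: Wed (+1)  1983: Thu (+1) ✓
  1984: Sat (+2)  1985: Sun (+1)  1986: Mon (+1)  1987: Tue (+1)  1988: Thu (+2) ✓
  1989: Fri (+1)  1990: Sat (+1)  1991: Sun (+1)
Thursday years: 1977, 1983, 1988 — 3 in total.

3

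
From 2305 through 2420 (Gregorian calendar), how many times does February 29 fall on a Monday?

4

Leap years in 2305–2420: 29 of them.
Feb 29 weekday advances by 5 (mod 7) from one leap year to the next four years later (or differs when a century non-leap intervenes).
Leap-day weekdays: 2308:Sat 2312:Thu 2316:Tue 2320:Sun 2324:Fri 2328:Wed 2332:Mon✓ 2336:Sat 2340:Thu 2344:Tue 2348:Sun 2352:Fri 2356:Wed …(3 more)… 2372:Tue 2376:Sun 2380:Fri 2384:Wed 2388:Mon✓ 2392:Sat 2396:Thu 2400:Tue 2404:Sun 2408:Fri 2412:Wed 2416:Mon✓ 2420:Sat
Monday: 2332, 2360, 2388, 2416 → 4.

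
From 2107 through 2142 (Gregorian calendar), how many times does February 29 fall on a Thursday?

1

Leap years in 2107–2142: 9 of them.
Feb 29 weekday advances by 5 (mod 7) from one leap year to the next four years later (or differs when a century non-leap intervenes).
Leap-day weekdays: 2108:Wed 2112:Mon 2116:Sat 2120:Thu✓ 2124:Tue 2128:Sun 2132:Fri 2136:Wed 2140:Mon
Thursday: 2120 → 1.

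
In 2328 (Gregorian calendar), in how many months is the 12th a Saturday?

Check the 12th of each month of 2328: Jan 12: Thu, Feb 12: Sun, Mar 12: Mon, Apr 12: Thu, May 12: Sat, Jun 12: Tue, Jul 12: Thu, Aug 12: Sun, Sep 12: Wed, Oct 12: Fri, Nov 12: Mon, Dec 12: Wed.
Saturday occurs in May — 1 month.

1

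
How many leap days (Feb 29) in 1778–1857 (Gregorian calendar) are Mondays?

Leap years in 1778–1857: 19 of them.
Feb 29 weekday advances by 5 (mod 7) from one leap year to the next four years later (or differs when a century non-leap intervenes).
Leap-day weekdays: 1780:Tue 1784:Sun 1788:Fri 1792:Wed 1796:Mon✓ 1804:Wed 1808:Mon✓ 1812:Sat 1816:Thu 1820:Tue 1824:Sun 1828:Fri 1832:Wed 1836:Mon✓ 1840:Sat 1844:Thu 1848:Tue 1852:Sun 1856:Fri
Monday: 1796, 1808, 1836 → 3.

3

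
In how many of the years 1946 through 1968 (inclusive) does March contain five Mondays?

9

March has 31 days; it has five Mondays when Monday falls among the first (month-length − 28) days — i.e. when March 1 is one of Monday/Sunday/Saturday.
March 1 by year: 1946:Fri 1947:Sat✓ 1948:Mon✓ 1949:Tue 1950:Wed 1951:Thu 1952:Sat✓ 1953:Sun✓ 1954:Mon✓ 1955:Tue 1956:Thu 1957:Fri 1958:Sat✓ 1959:Sun✓ 1960:Tue 1961:Wed 1962:Thu 1963:Fri 1964:Sun✓ 1965:Mon✓ 1966:Tue 1967:Wed 1968:Fri
Years with five Mondays: 1947, 1948, 1952, 1953, 1954, 1958, 1959, 1964, 1965 → 9.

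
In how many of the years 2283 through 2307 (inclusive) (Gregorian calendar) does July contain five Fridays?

July has 31 days; it has five Fridays when Friday falls among the first (month-length − 28) days — i.e. when July 1 is one of Friday/Thursday/Wednesday.
July 1 by year: 2283:Sun 2284:Tue 2285:Wed✓ 2286:Thu✓ 2287:Fri✓ 2288:Sun 2289:Mon 2290:Tue 2291:Wed✓ 2292:Fri✓ 2293:Sat 2294:Sun 2295:Mon 2296:Wed✓ 2297:Thu✓ 2298:Fri✓ 2299:Sat 2300:Sun 2301:Mon 2302:Tue 2303:Wed✓ 2304:Fri✓ 2305:Sat 2306:Sun 2307:Mon
Years with five Fridays: 2285, 2286, 2287, 2291, 2292, 2296, 2297, 2298, 2303, 2304 → 10.

10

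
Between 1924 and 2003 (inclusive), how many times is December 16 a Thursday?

11

Track December 16's weekday year by year (advancing +1, or +2 across a Feb 29):
  1924: Tue  1925: Wed (+1)  1926: Thu (+1) ✓  1927: Fri (+1)  1928: Sun (+2)
  1929: Mon (+1)  1930: Tue (+1)  1931: Wed (+1)  1932: Fri (+2)  1933: Sat (+1)
  1934: Sun (+1)  1935: Mon (+1)  1936: Wed (+2)  1937: Thu (+1) ✓  … (52 more years) …
  1990: Sun (+1)  1991: Mon (+1)  1992: Wed (+2)  1993: Thu (+1) ✓  1994: Fri (+1)
  1995: Sat (+1)  1996: Mon (+2)  1997: Tue (+1)  1998: Wed (+1)  1999: Thu (+1) ✓
  2000: Sat (+2)  2001: Sun (+1)  2002: Mon (+1)  2003: Tue (+1)
Thursday years: 1926, 1937, 1943, 1948, 1954, 1965, 1971, 1976, 1982, 1993, 1999 — 11 in total.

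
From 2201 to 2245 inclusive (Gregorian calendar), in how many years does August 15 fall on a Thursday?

Track August 15's weekday year by year (advancing +1, or +2 across a Feb 29):
  2201: Sat  2202: Sun (+1)  2203: Mon (+1)  2204: Wed (+2)  2205: Thu (+1) ✓
  2206: Fri (+1)  2207: Sat (+1)  2208: Mon (+2)  2209: Tue (+1)  2210: Wed (+1)
  2211: Thu (+1) ✓  2212: Sat (+2)  2213: Sun (+1)  2214: Mon (+1)  … (17 more years) …
  2232: Wed (+2)  2233: Thu (+1) ✓  2234: Fri (+1)  2235: Sat (+1)  2236: Mon (+2)
  2237: Tue (+1)  2238: Wed (+1)  2239: Thu (+1) ✓  2240: Sat (+2)  2241: Sun (+1)
  2242: Mon (+1)  2243: Tue (+1)  2244: Thu (+2) ✓  2245: Fri (+1)
Thursday years: 2205, 2211, 2216, 2222, 2233, 2239, 2244 — 7 in total.

7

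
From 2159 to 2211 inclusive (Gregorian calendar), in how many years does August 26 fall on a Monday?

8

Track August 26's weekday year by year (advancing +1, or +2 across a Feb 29):
  2159: Sun  2160: Tue (+2)  2161: Wed (+1)  2162: Thu (+1)  2163: Fri (+1)
  2164: Sun (+2)  2165: Mon (+1) ✓  2166: Tue (+1)  2167: Wed (+1)  2168: Fri (+2)
  2169: Sat (+1)  2170: Sun (+1)  2171: Mon (+1) ✓  2172: Wed (+2)  … (25 more years) …
  2198: Sun (+1)  2199: Mon (+1) ✓  2200: Tue (+1)  2201: Wed (+1)  2202: Thu (+1)
  2203: Fri (+1)  2204: Sun (+2)  2205: Mon (+1) ✓  2206: Tue (+1)  2207: Wed (+1)
  2208: Fri (+2)  2209: Sat (+1)  2210: Sun (+1)  2211: Mon (+1) ✓
Monday years: 2165, 2171, 2176, 2182, 2193, 2199, 2205, 2211 — 8 in total.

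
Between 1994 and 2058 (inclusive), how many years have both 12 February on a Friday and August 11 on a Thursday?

2

Check each year's weekday for 12 February and August 11:
  1994: Sat/Thu  1995: Sun/Fri  1996: Mon/Sun  1997: Wed/Mon  1998: Thu/Tue  1999: Fri/Wed  2000: Sat/Fri  2001: Mon/Sat  2002: Tue/Sun  2003: Wed/Mon  2004: Thu/Wed  2005: Sat/Thu  2006: Sun/Fri  2007: Mon/Sat  …(37 more)…  2045: Sun/Fri  2046: Mon/Sat  2047: Tue/Sun  2048: Wed/Tue  2049: Fri/Wed  2050: Sat/Thu  2051: Sun/Fri  2052: Mon/Sun  2053: Wed/Mon  2054: Thu/Tue  2055: Fri/Wed  2056: Sat/Fri  2057: Mon/Sat  2058: Tue/Sun
Both conditions hold in: 2016, 2044 — 2.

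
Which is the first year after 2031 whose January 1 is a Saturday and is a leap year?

Jan 1 advances by 2 weekdays after a leap year and by 1 after a common year.
2031: Jan 1 is Wednesday.
2032: Thursday (leap)
2033: Saturday
2034: Sunday
2035: Monday
2036: Tuesday (leap)
2037: Thursday
2038: Friday
2039: Saturday
2040: Sunday (leap)
2041: Tuesday
2042: Wednesday
2043: Thursday
2044: Friday (leap)
2045: Sunday
2046: Monday
2047: Tuesday
2048: Wednesday (leap)
2049: Friday
2050: Saturday
2051: Sunday
2052: Monday (leap)
2053: Wednesday
2054: Thursday
2055: Friday
2056: Saturday (leap)
2056 begins on a Saturday and is a leap year.

2056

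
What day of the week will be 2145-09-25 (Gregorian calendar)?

January 1, 2145 is a Friday.
September 25 is day 268 of the year, i.e. 267 days after Jan 1.
267 mod 7 = 1, so advance 1 weekday from Friday: Saturday.

Saturday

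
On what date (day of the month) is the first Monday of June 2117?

7

June 1, 2117 is a Tuesday, so the first Monday is the 7th.
The first Monday is 7 + 0 = 7.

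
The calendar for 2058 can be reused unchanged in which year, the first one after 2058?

2069

Two years share a calendar iff Jan 1 falls on the same weekday and both are leap or both are common. 2058: Jan 1 is Tuesday, common year.
2059: Jan 1 Wednesday, common
2060: Jan 1 Thursday, leap
2061: Jan 1 Saturday, common
2062: Jan 1 Sunday, common
2063: Jan 1 Monday, common
2064: Jan 1 Tuesday, leap
2065: Jan 1 Thursday, common
2066: Jan 1 Friday, common
2067: Jan 1 Saturday, common
2068: Jan 1 Sunday, leap
2069: Jan 1 Tuesday, common
2069 matches on both conditions.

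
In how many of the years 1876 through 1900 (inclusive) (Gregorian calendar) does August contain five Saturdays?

August has 31 days; it has five Saturdays when Saturday falls among the first (month-length − 28) days — i.e. when August 1 is one of Saturday/Friday/Thursday.
August 1 by year: 1876:Tue 1877:Wed 1878:Thu✓ 1879:Fri✓ 1880:Sun 1881:Mon 1882:Tue 1883:Wed 1884:Fri✓ 1885:Sat✓ 1886:Sun 1887:Mon 1888:Wed 1889:Thu✓ 1890:Fri✓ 1891:Sat✓ 1892:Mon 1893:Tue 1894:Wed 1895:Thu✓ 1896:Sat✓ 1897:Sun 1898:Mon 1899:Tue 1900:Wed
Years with five Saturdays: 1878, 1879, 1884, 1885, 1889, 1890, 1891, 1895, 1896 → 9.

9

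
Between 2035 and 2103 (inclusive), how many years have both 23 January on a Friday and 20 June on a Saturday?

Check each year's weekday for 23 January and 20 June:
  2035: Tue/Wed  2036: Wed/Fri  2037: Fri/Sat ✓  2038: Sat/Sun  2039: Sun/Mon  2040: Mon/Wed  2041: Wed/Thu  2042: Thu/Fri  2043: Fri/Sat ✓  2044: Sat/Mon  2045: Mon/Tue  2046: Tue/Wed  2047: Wed/Thu  2048: Thu/Sat  …(41 more)…  2090: Mon/Tue  2091: Tue/Wed  2092: Wed/Fri  2093: Fri/Sat ✓  2094: Sat/Sun  2095: Sun/Mon  2096: Mon/Wed  2097: Wed/Thu  2098: Thu/Fri  2099: Fri/Sat ✓  2100: Sat/Sun  2101: Sun/Mon  2102: Mon/Tue  2103: Tue/Wed
Both conditions hold in: 2037, 2043, 2054, 2065, 2071, 2082, 2093, 2099 — 8.

8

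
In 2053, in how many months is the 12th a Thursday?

Check the 12th of each month of 2053: Jan 12: Sun, Feb 12: Wed, Mar 12: Wed, Apr 12: Sat, May 12: Mon, Jun 12: Thu, Jul 12: Sat, Aug 12: Tue, Sep 12: Fri, Oct 12: Sun, Nov 12: Wed, Dec 12: Fri.
Thursday occurs in June — 1 month.

1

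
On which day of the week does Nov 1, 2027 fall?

January 1, 2027 is a Friday.
November 1 is day 305 of the year, i.e. 304 days after Jan 1.
304 mod 7 = 3, so advance 3 weekdays from Friday: Monday.

Monday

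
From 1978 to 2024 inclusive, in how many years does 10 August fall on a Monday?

Track 10 August's weekday year by year (advancing +1, or +2 across a Feb 29):
  1978: Thu  1979: Fri (+1)  1980: Sun (+2)  1981: Mon (+1) ✓  1982: Tue (+1)
  1983: Wed (+1)  1984: Fri (+2)  1985: Sat (+1)  1986: Sun (+1)  1987: Mon (+1) ✓
  1988: Wed (+2)  1989: Thu (+1)  1990: Fri (+1)  1991: Sat (+1)  … (19 more years) …
  2011: Wed (+1)  2012: Fri (+2)  2013: Sat (+1)  2014: Sun (+1)  2015: Mon (+1) ✓
  2016: Wed (+2)  2017: Thu (+1)  2018: Fri (+1)  2019: Sat (+1)  2020: Mon (+2) ✓
  2021: Tue (+1)  2022: Wed (+1)  2023: Thu (+1)  2024: Sat (+2)
Monday years: 1981, 1987, 1992, 1998, 2009, 2015, 2020 — 7 in total.

7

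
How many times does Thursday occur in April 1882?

4

April 1882 has 30 days and begins on Saturday.
The first Thursday is April 6.
Thursdays fall on 6, 13, 20, 27 — that's 4.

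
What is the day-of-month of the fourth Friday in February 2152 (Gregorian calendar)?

February 1, 2152 is a Tuesday, so the first Friday is the 4th.
The fourth Friday is 4 + 21 = 25.

25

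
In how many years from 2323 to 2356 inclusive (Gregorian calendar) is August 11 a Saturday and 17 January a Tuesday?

2

Check each year's weekday for August 11 and 17 January:
  2323: Sat/Wed  2324: Mon/Thu  2325: Tue/Sat  2326: Wed/Sun  2327: Thu/Mon  2328: Sat/Tue ✓  2329: Sun/Thu  2330: Mon/Fri  2331: Tue/Sat  2332: Thu/Sun  2333: Fri/Tue  2334: Sat/Wed  2335: Sun/Thu  2336: Tue/Fri  …(6 more)…  2343: Wed/Sun  2344: Fri/Mon  2345: Sat/Wed  2346: Sun/Thu  2347: Mon/Fri  2348: Wed/Sat  2349: Thu/Mon  2350: Fri/Tue  2351: Sat/Wed  2352: Mon/Thu  2353: Tue/Sat  2354: Wed/Sun  2355: Thu/Mon  2356: Sat/Tue ✓
Both conditions hold in: 2328, 2356 — 2.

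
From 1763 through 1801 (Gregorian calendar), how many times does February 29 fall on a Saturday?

Leap years in 1763–1801: 9 of them.
Feb 29 weekday advances by 5 (mod 7) from one leap year to the next four years later (or differs when a century non-leap intervenes).
Leap-day weekdays: 1764:Wed 1768:Mon 1772:Sat✓ 1776:Thu 1780:Tue 1784:Sun 1788:Fri 1792:Wed 1796:Mon
Saturday: 1772 → 1.

1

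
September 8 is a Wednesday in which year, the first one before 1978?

1976

From one year to the next, a fixed date's weekday advances by 1, or by 2 when a Feb 29 lies between the two dates.
1978: September 8 is Friday.
1977: Thursday (−1)
1976: Wednesday (−1)
September 8 falls on a Wednesday in 1976.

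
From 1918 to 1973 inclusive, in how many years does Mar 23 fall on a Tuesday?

Track Mar 23's weekday year by year (advancing +1, or +2 across a Feb 29):
  1918: Sat  1919: Sun (+1)  1920: Tue (+2) ✓  1921: Wed (+1)  1922: Thu (+1)
  1923: Fri (+1)  1924: Sun (+2)  1925: Mon (+1)  1926: Tue (+1) ✓  1927: Wed (+1)
  1928: Fri (+2)  1929: Sat (+1)  1930: Sun (+1)  1931: Mon (+1)  … (28 more years) …
  1960: Wed (+2)  1961: Thu (+1)  1962: Fri (+1)  1963: Sat (+1)  1964: Mon (+2)
  1965: Tue (+1) ✓  1966: Wed (+1)  1967: Thu (+1)  1968: Sat (+2)  1969: Sun (+1)
  1970: Mon (+1)  1971: Tue (+1) ✓  1972: Thu (+2)  1973: Fri (+1)
Tuesday years: 1920, 1926, 1937, 1943, 1948, 1954, 1965, 1971 — 8 in total.

8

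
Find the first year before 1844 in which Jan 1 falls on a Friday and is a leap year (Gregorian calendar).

Jan 1 advances by 2 weekdays after a leap year and by 1 after a common year.
1844: Jan 1 is Monday (leap).
1843: Sunday
1842: Saturday
1841: Friday
1840: Wednesday (leap)
1839: Tuesday
1838: Monday
1837: Sunday
1836: Friday (leap)
1836 begins on a Friday and is a leap year.

1836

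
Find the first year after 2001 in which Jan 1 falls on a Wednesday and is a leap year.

Jan 1 advances by 2 weekdays after a leap year and by 1 after a common year.
2001: Jan 1 is Monday.
2002: Tuesday
2003: Wednesday
2004: Thursday (leap)
2005: Saturday
2006: Sunday
2007: Monday
2008: Tuesday (leap)
2009: Thursday
2010: Friday
2011: Saturday
2012: Sunday (leap)
2013: Tuesday
2014: Wednesday
2015: Thursday
2016: Friday (leap)
2017: Sunday
2018: Monday
2019: Tuesday
2020: Wednesday (leap)
2020 begins on a Wednesday and is a leap year.

2020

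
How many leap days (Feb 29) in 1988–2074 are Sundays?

Leap years in 1988–2074: 22 of them.
Feb 29 weekday advances by 5 (mod 7) from one leap year to the next four years later (or differs when a century non-leap intervenes).
Leap-day weekdays: 1988:Mon 1992:Sat 1996:Thu 2000:Tue 2004:Sun✓ 2008:Fri 2012:Wed 2016:Mon 2020:Sat 2024:Thu 2028:Tue 2032:Sun✓ 2036:Fri 2040:Wed 2044:Mon 2048:Sat 2052:Thu 2056:Tue 2060:Sun✓ 2064:Fri 2068:Wed 2072:Mon
Sunday: 2004, 2032, 2060 → 3.

3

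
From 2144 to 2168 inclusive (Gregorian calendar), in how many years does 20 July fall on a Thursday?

Track 20 July's weekday year by year (advancing +1, or +2 across a Feb 29):
  2144: Mon  2145: Tue (+1)  2146: Wed (+1)  2147: Thu (+1) ✓  2148: Sat (+2)
  2149: Sun (+1)  2150: Mon (+1)  2151: Tue (+1)  2152: Thu (+2) ✓  2153: Fri (+1)
  2154: Sat (+1)  2155: Sun (+1)  2156: Tue (+2)  2157: Wed (+1)  2158: Thu (+1) ✓
  2159: Fri (+1)  2160: Sun (+2)  2161: Mon (+1)  2162: Tue (+1)  2163: Wed (+1)
  2164: Fri (+2)  2165: Sat (+1)  2166: Sun (+1)  2167: Mon (+1)  2168: Wed (+2)
Thursday years: 2147, 2152, 2158 — 3 in total.

3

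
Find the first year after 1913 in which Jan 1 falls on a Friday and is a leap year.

1932

Jan 1 advances by 2 weekdays after a leap year and by 1 after a common year.
1913: Jan 1 is Wednesday.
1914: Thursday
1915: Friday
1916: Saturday (leap)
1917: Monday
1918: Tuesday
1919: Wednesday
1920: Thursday (leap)
1921: Saturday
1922: Sunday
1923: Monday
1924: Tuesday (leap)
1925: Thursday
1926: Friday
1927: Saturday
1928: Sunday (leap)
1929: Tuesday
1930: Wednesday
1931: Thursday
1932: Friday (leap)
1932 begins on a Friday and is a leap year.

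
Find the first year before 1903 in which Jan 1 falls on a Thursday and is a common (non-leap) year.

Jan 1 advances by 2 weekdays after a leap year and by 1 after a common year.
1903: Jan 1 is Thursday.
1902: Wednesday
1901: Tuesday
1900: Monday
1899: Sunday
1898: Saturday
1897: Friday
1896: Wednesday (leap)
1895: Tuesday
1894: Monday
1893: Sunday
1892: Friday (leap)
1891: Thursday
1891 begins on a Thursday and is a common year.

1891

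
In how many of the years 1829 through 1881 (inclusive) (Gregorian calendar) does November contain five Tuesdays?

16

November has 30 days; it has five Tuesdays when Tuesday falls among the first (month-length − 28) days — i.e. when November 1 is one of Tuesday/Monday.
November 1 by year: 1829:Sun 1830:Mon✓ 1831:Tue✓ 1832:Thu 1833:Fri 1834:Sat 1835:Sun 1836:Tue✓ 1837:Wed 1838:Thu 1839:Fri 1840:Sun 1841:Mon✓ 1842:Tue✓ 1843:Wed …(23 more)… 1867:Fri 1868:Sun 1869:Mon✓ 1870:Tue✓ 1871:Wed 1872:Fri 1873:Sat 1874:Sun 1875:Mon✓ 1876:Wed 1877:Thu 1878:Fri 1879:Sat 1880:Mon✓ 1881:Tue✓
Years with five Tuesdays: 1830, 1831, 1836, 1841, 1842, 1847, 1852, 1853, 1858, 1859, 1864, 1869, 1870, 1875, 1880, 1881 → 16.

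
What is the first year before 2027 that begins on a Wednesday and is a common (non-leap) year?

Jan 1 advances by 2 weekdays after a leap year and by 1 after a common year.
2027: Jan 1 is Friday.
2026: Thursday
2025: Wednesday
2025 begins on a Wednesday and is a common year.

2025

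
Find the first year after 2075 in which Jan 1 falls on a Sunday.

Jan 1 advances by 2 weekdays after a leap year and by 1 after a common year.
2075: Jan 1 is Tuesday.
2076: Wednesday (leap)
2077: Friday
2078: Saturday
2079: Sunday
2079 begins on a Sunday

2079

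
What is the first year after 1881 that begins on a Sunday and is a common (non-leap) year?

1882

Jan 1 advances by 2 weekdays after a leap year and by 1 after a common year.
1881: Jan 1 is Saturday.
1882: Sunday
1882 begins on a Sunday and is a common year.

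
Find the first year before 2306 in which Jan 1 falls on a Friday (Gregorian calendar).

2304

Jan 1 advances by 2 weekdays after a leap year and by 1 after a common year.
2306: Jan 1 is Monday.
2305: Sunday
2304: Friday (leap)
2304 begins on a Friday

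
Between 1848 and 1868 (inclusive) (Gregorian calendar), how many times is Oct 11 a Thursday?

Track Oct 11's weekday year by year (advancing +1, or +2 across a Feb 29):
  1848: Wed  1849: Thu (+1) ✓  1850: Fri (+1)  1851: Sat (+1)  1852: Mon (+2)
  1853: Tue (+1)  1854: Wed (+1)  1855: Thu (+1) ✓  1856: Sat (+2)  1857: Sun (+1)
  1858: Mon (+1)  1859: Tue (+1)  1860: Thu (+2) ✓  1861: Fri (+1)  1862: Sat (+1)
  1863: Sun (+1)  1864: Tue (+2)  1865: Wed (+1)  1866: Thu (+1) ✓  1867: Fri (+1)
  1868: Sun (+2)
Thursday years: 1849, 1855, 1860, 1866 — 4 in total.

4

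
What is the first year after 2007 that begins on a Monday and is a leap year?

Jan 1 advances by 2 weekdays after a leap year and by 1 after a common year.
2007: Jan 1 is Monday.
2008: Tuesday (leap)
2009: Thursday
2010: Friday
2011: Saturday
2012: Sunday (leap)
2013: Tuesday
2014: Wednesday
2015: Thursday
2016: Friday (leap)
2017: Sunday
2018: Monday
2019: Tuesday
2020: Wednesday (leap)
2021: Friday
2022: Saturday
2023: Sunday
2024: Monday (leap)
2024 begins on a Monday and is a leap year.

2024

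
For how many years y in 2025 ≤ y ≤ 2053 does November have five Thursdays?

November has 30 days; it has five Thursdays when Thursday falls among the first (month-length − 28) days — i.e. when November 1 is one of Thursday/Wednesday.
November 1 by year: 2025:Sat 2026:Sun 2027:Mon 2028:Wed✓ 2029:Thu✓ 2030:Fri 2031:Sat 2032:Mon 2033:Tue 2034:Wed✓ 2035:Thu✓ 2036:Sat 2037:Sun 2038:Mon 2039:Tue 2040:Thu✓ 2041:Fri 2042:Sat 2043:Sun 2044:Tue 2045:Wed✓ 2046:Thu✓ 2047:Fri 2048:Sun 2049:Mon 2050:Tue 2051:Wed✓ 2052:Fri 2053:Sat
Years with five Thursdays: 2028, 2029, 2034, 2035, 2040, 2045, 2046, 2051 → 8.

8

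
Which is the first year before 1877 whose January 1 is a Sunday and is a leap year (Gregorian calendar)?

1860

Jan 1 advances by 2 weekdays after a leap year and by 1 after a common year.
1877: Jan 1 is Monday.
1876: Saturday (leap)
1875: Friday
1874: Thursday
1873: Wednesday
1872: Monday (leap)
1871: Sunday
1870: Saturday
1869: Friday
1868: Wednesday (leap)
1867: Tuesday
1866: Monday
1865: Sunday
1864: Friday (leap)
1863: Thursday
1862: Wednesday
1861: Tuesday
1860: Sunday (leap)
1860 begins on a Sunday and is a leap year.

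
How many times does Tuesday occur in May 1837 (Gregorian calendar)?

May 1837 has 31 days and begins on Monday.
The first Tuesday is May 2.
Tuesdays fall on 2, 9, 16, 23, 30 — that's 5.

5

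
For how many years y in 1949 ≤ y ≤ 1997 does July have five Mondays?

July has 31 days; it has five Mondays when Monday falls among the first (month-length − 28) days — i.e. when July 1 is one of Monday/Sunday/Saturday.
July 1 by year: 1949:Fri 1950:Sat✓ 1951:Sun✓ 1952:Tue 1953:Wed 1954:Thu 1955:Fri 1956:Sun✓ 1957:Mon✓ 1958:Tue 1959:Wed 1960:Fri 1961:Sat✓ 1962:Sun✓ 1963:Mon✓ …(19 more)… 1983:Fri 1984:Sun✓ 1985:Mon✓ 1986:Tue 1987:Wed 1988:Fri 1989:Sat✓ 1990:Sun✓ 1991:Mon✓ 1992:Wed 1993:Thu 1994:Fri 1995:Sat✓ 1996:Mon✓ 1997:Tue
Years with five Mondays: 1950, 1951, 1956, 1957, 1961, 1962, 1963, 1967, 1968, 1972, 1973, 1974, 1978, 1979, 1984, 1985, 1989, 1990, 1991, 1995, 1996 → 21.

21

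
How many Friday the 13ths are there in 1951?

2

Check the 13th of each month of 1951: Jan 13: Sat, Feb 13: Tue, Mar 13: Tue, Apr 13: Fri, May 13: Sun, Jun 13: Wed, Jul 13: Fri, Aug 13: Mon, Sep 13: Thu, Oct 13: Sat, Nov 13: Tue, Dec 13: Thu.
Friday occurs in April, July — 2 months.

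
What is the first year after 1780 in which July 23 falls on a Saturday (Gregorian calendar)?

From one year to the next, a fixed date's weekday advances by 1, or by 2 when a Feb 29 lies between the two dates.
1780: July 23 is Sunday.
1781: Monday (+1)
1782: Tuesday (+1)
1783: Wednesday (+1)
1784: Friday (+2)
1785: Saturday (+1)
July 23 falls on a Saturday in 1785.

1785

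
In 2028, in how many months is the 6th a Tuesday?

1

Check the 6th of each month of 2028: Jan 6: Thu, Feb 6: Sun, Mar 6: Mon, Apr 6: Thu, May 6: Sat, Jun 6: Tue, Jul 6: Thu, Aug 6: Sun, Sep 6: Wed, Oct 6: Fri, Nov 6: Mon, Dec 6: Wed.
Tuesday occurs in June — 1 month.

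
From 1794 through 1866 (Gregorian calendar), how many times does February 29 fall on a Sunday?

2

Leap years in 1794–1866: 17 of them.
Feb 29 weekday advances by 5 (mod 7) from one leap year to the next four years later (or differs when a century non-leap intervenes).
Leap-day weekdays: 1796:Mon 1804:Wed 1808:Mon 1812:Sat 1816:Thu 1820:Tue 1824:Sun✓ 1828:Fri 1832:Wed 1836:Mon 1840:Sat 1844:Thu 1848:Tue 1852:Sun✓ 1856:Fri 1860:Wed 1864:Mon
Sunday: 1824, 1852 → 2.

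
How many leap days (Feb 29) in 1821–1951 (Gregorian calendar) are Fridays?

Leap years in 1821–1951: 31 of them.
Feb 29 weekday advances by 5 (mod 7) from one leap year to the next four years later (or differs when a century non-leap intervenes).
Leap-day weekdays: 1824:Sun 1828:Fri✓ 1832:Wed 1836:Mon 1840:Sat 1844:Thu 1848:Tue 1852:Sun 1856:Fri✓ 1860:Wed 1864:Mon 1868:Sat 1872:Thu …(5 more)… 1896:Sat 1904:Mon 1908:Sat 1912:Thu 1916:Tue 1920:Sun 1924:Fri✓ 1928:Wed 1932:Mon 1936:Sat 1940:Thu 1944:Tue 1948:Sun
Friday: 1828, 1856, 1884, 1924 → 4.

4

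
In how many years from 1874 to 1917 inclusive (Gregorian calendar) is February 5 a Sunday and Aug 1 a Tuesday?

Check each year's weekday for February 5 and Aug 1:
  1874: Thu/Sat  1875: Fri/Sun  1876: Sat/Tue  1877: Mon/Wed  1878: Tue/Thu  1879: Wed/Fri  1880: Thu/Sun  1881: Sat/Mon  1882: Sun/Tue ✓  1883: Mon/Wed  1884: Tue/Fri  1885: Thu/Sat  1886: Fri/Sun  1887: Sat/Mon  …(16 more)…  1904: Fri/Mon  1905: Sun/Tue ✓  1906: Mon/Wed  1907: Tue/Thu  1908: Wed/Sat  1909: Fri/Sun  1910: Sat/Mon  1911: Sun/Tue ✓  1912: Mon/Thu  1913: Wed/Fri  1914: Thu/Sat  1915: Fri/Sun  1916: Sat/Tue  1917: Mon/Wed
Both conditions hold in: 1882, 1893, 1899, 1905, 1911 — 5.

5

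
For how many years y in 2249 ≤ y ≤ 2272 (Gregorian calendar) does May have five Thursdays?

May has 31 days; it has five Thursdays when Thursday falls among the first (month-length − 28) days — i.e. when May 1 is one of Thursday/Wednesday/Tuesday.
May 1 by year: 2249:Tue✓ 2250:Wed✓ 2251:Thu✓ 2252:Sat 2253:Sun 2254:Mon 2255:Tue✓ 2256:Thu✓ 2257:Fri 2258:Sat 2259:Sun 2260:Tue✓ 2261:Wed✓ 2262:Thu✓ 2263:Fri 2264:Sun 2265:Mon 2266:Tue✓ 2267:Wed✓ 2268:Fri 2269:Sat 2270:Sun 2271:Mon 2272:Wed✓
Years with five Thursdays: 2249, 2250, 2251, 2255, 2256, 2260, 2261, 2262, 2266, 2267, 2272 → 11.

11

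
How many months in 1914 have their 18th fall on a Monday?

Check the 18th of each month of 1914: Jan 18: Sun, Feb 18: Wed, Mar 18: Wed, Apr 18: Sat, May 18: Mon, Jun 18: Thu, Jul 18: Sat, Aug 18: Tue, Sep 18: Fri, Oct 18: Sun, Nov 18: Wed, Dec 18: Fri.
Monday occurs in May — 1 month.

1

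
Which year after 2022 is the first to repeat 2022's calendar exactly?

2033

Two years share a calendar iff Jan 1 falls on the same weekday and both are leap or both are common. 2022: Jan 1 is Saturday, common year.
2023: Jan 1 Sunday, common
2024: Jan 1 Monday, leap
2025: Jan 1 Wednesday, common
2026: Jan 1 Thursday, common
2027: Jan 1 Friday, common
2028: Jan 1 Saturday, leap
2029: Jan 1 Monday, common
2030: Jan 1 Tuesday, common
2031: Jan 1 Wednesday, common
2032: Jan 1 Thursday, leap
2033: Jan 1 Saturday, common
2033 matches on both conditions.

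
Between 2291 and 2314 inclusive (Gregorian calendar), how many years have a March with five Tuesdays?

March has 31 days; it has five Tuesdays when Tuesday falls among the first (month-length − 28) days — i.e. when March 1 is one of Tuesday/Monday/Sunday.
March 1 by year: 2291:Sun✓ 2292:Tue✓ 2293:Wed 2294:Thu 2295:Fri 2296:Sun✓ 2297:Mon✓ 2298:Tue✓ 2299:Wed 2300:Thu 2301:Fri 2302:Sat 2303:Sun✓ 2304:Tue✓ 2305:Wed 2306:Thu 2307:Fri 2308:Sun✓ 2309:Mon✓ 2310:Tue✓ 2311:Wed 2312:Fri 2313:Sat 2314:Sun✓
Years with five Tuesdays: 2291, 2292, 2296, 2297, 2298, 2303, 2304, 2308, 2309, 2310, 2314 → 11.

11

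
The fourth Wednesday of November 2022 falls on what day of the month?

November 1, 2022 is a Tuesday, so the first Wednesday is the 2nd.
The fourth Wednesday is 2 + 21 = 23.

23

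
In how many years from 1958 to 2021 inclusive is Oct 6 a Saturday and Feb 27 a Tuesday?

Check each year's weekday for Oct 6 and Feb 27:
  1958: Mon/Thu  1959: Tue/Fri  1960: Thu/Sat  1961: Fri/Mon  1962: Sat/Tue ✓  1963: Sun/Wed  1964: Tue/Thu  1965: Wed/Sat  1966: Thu/Sun  1967: Fri/Mon  1968: Sun/Tue  1969: Mon/Thu  1970: Tue/Fri  1971: Wed/Sat  …(36 more)…  2008: Mon/Wed  2009: Tue/Fri  2010: Wed/Sat  2011: Thu/Sun  2012: Sat/Mon  2013: Sun/Wed  2014: Mon/Thu  2015: Tue/Fri  2016: Thu/Sat  2017: Fri/Mon  2018: Sat/Tue ✓  2019: Sun/Wed  2020: Tue/Thu  2021: Wed/Sat
Both conditions hold in: 1962, 1973, 1979, 1990, 2001, 2007, 2018 — 7.

7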